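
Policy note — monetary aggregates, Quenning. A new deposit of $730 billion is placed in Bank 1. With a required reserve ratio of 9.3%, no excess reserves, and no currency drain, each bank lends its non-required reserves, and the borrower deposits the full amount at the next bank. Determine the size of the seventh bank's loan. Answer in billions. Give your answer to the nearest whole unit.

$369 billion

Each bank lends a fraction (1 − rr) = 0.9070 of the deposit it receives, so Bank 7 receives 730·0.9070^6 and lends 730·0.9070^7 ≈ 368.6157 billion.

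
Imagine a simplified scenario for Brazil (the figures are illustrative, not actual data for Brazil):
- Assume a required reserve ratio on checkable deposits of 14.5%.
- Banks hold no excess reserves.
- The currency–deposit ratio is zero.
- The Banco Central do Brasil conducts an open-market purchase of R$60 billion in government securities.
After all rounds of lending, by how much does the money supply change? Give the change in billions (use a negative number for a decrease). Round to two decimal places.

The simple money multiplier is m = 1/rr = 1/0.145 ≈ 6.89655.
An open-market purchase increases the monetary base by 60 billion, so ΔM = m × ΔMB = 6.89655 × 60 = 413.793 billion.

R$413.79 billion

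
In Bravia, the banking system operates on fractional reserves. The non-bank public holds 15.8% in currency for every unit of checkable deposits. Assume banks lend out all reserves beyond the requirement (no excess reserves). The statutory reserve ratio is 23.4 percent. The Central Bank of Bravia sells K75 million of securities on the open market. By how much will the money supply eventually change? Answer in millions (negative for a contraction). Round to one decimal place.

-221.6 million

The money multiplier is m = (1 + c) / (rr + c) = (1 + 0.158) / (0.234 + 0.158) ≈ 2.9541.
The sale removes 75 million of base, so ΔM = m × ΔMB = 2.9541 × (−75) = -221.5575 million.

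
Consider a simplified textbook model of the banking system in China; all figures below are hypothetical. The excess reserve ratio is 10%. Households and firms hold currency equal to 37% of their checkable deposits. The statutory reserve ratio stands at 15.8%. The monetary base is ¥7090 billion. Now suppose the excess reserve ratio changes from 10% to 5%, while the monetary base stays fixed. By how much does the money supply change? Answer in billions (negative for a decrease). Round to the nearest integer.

¥1338 billion

Initially m₁ = (1 + 0.37) / (0.158 + 0.1 + 0.37) ≈ 2.18153, so M₁ = 2.18153 × 7090 = 15467.0477 billion.
After the change m₂ = (1 + 0.37) / (0.158 + 0.05 + 0.37) ≈ 2.37024, so M₂ = 2.37024 × 7090 = 16805.0016 billion.
ΔM = M₂ − M₁ = 16805.0016 − 15467.0477 = 1337.9539 billion.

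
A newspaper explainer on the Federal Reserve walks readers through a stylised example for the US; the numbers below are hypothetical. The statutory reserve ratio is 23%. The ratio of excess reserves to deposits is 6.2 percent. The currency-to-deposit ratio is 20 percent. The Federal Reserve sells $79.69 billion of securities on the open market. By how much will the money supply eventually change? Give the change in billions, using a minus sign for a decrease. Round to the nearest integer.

-194 billion

The money multiplier is m = (1 + c) / (rr + e + c) = (1 + 0.2) / (0.23 + 0.062 + 0.2) ≈ 2.4390.
The sale removes 79.69 billion of base, so ΔM = m × ΔMB = 2.4390 × (−79.69) ≈ -194.3639 billion.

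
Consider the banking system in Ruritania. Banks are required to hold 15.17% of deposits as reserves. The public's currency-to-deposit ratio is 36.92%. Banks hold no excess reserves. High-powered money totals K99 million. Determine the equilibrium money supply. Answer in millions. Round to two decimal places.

The money multiplier is m = (1 + c) / (rr + c) = (1 + 0.3692) / (0.1517 + 0.3692) ≈ 2.62853.
So M = m × MB = 2.62853 × 99 ≈ 260.2245 million.

K260.22 million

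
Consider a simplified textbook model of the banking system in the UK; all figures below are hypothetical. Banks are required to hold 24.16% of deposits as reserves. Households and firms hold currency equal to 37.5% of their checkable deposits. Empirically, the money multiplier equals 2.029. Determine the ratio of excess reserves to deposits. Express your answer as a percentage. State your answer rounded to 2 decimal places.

6.11%

Using m = 2.029. Since m = (1 + c)/(c + rr + e), the denominator satisfies c + rr + e = (1 + c)/m = (1 + 0.375) / 2.029 ≈ 0.677674.
With c = 0.375 and rr = 0.2416, the ratio of excess reserves to deposits is 0.677674 − 0.375 − 0.2416 = 0.061074.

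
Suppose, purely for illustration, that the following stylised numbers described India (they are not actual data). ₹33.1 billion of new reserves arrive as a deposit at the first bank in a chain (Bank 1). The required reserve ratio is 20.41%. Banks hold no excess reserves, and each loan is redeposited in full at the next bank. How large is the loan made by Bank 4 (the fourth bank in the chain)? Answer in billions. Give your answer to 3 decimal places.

₹13.282 billion

Each bank lends a fraction (1 − rr) = 0.7959 of the deposit it receives, so Bank 4 receives 33.1·0.7959^3 and lends 33.1·0.7959^4 ≈ 13.2820 billion.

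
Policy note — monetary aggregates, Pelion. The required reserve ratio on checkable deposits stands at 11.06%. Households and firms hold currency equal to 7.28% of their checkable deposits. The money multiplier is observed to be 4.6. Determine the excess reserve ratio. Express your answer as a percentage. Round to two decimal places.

Using m = 4.6. Since m = (1 + c)/(c + rr + e), the denominator satisfies c + rr + e = (1 + c)/m = (1 + 0.0728) / 4.6 ≈ 0.233217.
With c = 0.0728 and rr = 0.1106, the excess reserve ratio is 0.233217 − 0.0728 − 0.1106 = 0.049817.

4.98%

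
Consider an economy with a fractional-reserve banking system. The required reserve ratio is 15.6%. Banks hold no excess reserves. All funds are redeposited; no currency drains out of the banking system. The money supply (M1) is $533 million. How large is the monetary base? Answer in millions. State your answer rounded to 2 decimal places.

$83.15 million

With no currency drain and no excess reserves, the money multiplier is m = 1/rr = 1/0.156 ≈ 6.410256.
The monetary base is MB = M / m = 533 / 6.410256 ≈ 83.148 million.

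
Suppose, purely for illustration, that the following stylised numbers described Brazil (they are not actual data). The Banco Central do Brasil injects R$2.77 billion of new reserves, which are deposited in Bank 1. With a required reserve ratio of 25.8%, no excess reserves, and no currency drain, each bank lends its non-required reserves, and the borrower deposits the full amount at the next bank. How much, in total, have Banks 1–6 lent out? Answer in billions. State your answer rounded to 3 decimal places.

Bank i lends (1 − rr)^i of the original deposit: Bank 1 lends 2.77·0.7420 ≈ 2.0553, Bank 2 lends 2.77·0.7420² ≈ 1.5251, and so on.
Summing a geometric series: total = 2.77·[0.7420·(1 − 0.7420^6) / (1 − 0.7420)] ≈ 6.6369 billion.

R$6.637 billion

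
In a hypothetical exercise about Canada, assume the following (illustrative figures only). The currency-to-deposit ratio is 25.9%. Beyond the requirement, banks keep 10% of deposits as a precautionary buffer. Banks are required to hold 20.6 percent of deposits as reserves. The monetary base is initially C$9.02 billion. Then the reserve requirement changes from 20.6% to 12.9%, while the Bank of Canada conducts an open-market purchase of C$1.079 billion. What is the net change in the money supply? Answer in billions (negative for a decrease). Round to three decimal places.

C$5.955 billion

Before: m₁ = (1 + 0.259) / (0.206 + 0.1 + 0.259) ≈ 2.228319, MB₁ = 9.02, so M₁ = 2.228319 × 9.02 ≈ 20.0994 billion.
After: m₂ = (1 + 0.259) / (0.129 + 0.1 + 0.259) ≈ 2.579918, MB₂ = 9.02 + 1.079 = 10.099, so M₂ = 2.579918 × 10.099 ≈ 26.0546 billion.
ΔM = M₂ − M₁ = 26.0546 − 20.0994 = 5.9552 billion.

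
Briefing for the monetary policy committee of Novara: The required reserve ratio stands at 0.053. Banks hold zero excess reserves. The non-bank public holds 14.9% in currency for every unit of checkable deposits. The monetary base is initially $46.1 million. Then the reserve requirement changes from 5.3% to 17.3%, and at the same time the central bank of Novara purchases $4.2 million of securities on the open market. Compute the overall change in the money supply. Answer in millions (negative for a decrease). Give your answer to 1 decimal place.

-82.7 million

Before: m₁ = (1 + 0.149) / (0.053 + 0.149) ≈ 5.6881, MB₁ = 46.1, so M₁ = 5.6881 × 46.1 ≈ 262.2214 million.
After: m₂ = (1 + 0.149) / (0.173 + 0.149) ≈ 3.5683, MB₂ = 46.1 + 4.2 = 50.3, so M₂ = 3.5683 × 50.3 ≈ 179.4855 million.
ΔM = M₂ − M₁ = 179.4855 − 262.2214 = -82.7359 million.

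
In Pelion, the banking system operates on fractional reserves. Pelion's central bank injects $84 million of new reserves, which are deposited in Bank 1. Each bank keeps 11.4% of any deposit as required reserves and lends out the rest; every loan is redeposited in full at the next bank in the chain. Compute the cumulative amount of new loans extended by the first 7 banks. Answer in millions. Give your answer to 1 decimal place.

Bank i lends (1 − rr)^i of the original deposit: Bank 1 lends 84·0.8860 = 74.4240, Bank 2 lends 84·0.8860² ≈ 65.9397, and so on.
Summing a geometric series: total = 84·[0.8860·(1 − 0.8860^7) / (1 − 0.8860)] ≈ 373.0444 million.

$373.0 million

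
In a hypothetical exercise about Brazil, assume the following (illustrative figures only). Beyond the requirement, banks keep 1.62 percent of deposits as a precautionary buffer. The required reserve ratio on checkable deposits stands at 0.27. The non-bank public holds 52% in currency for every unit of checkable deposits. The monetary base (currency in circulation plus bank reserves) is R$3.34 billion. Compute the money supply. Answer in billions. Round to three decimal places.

The money multiplier is m = (1 + c) / (rr + e + c) = (1 + 0.52) / (0.27 + 0.0162 + 0.52) ≈ 1.88539.
So M = m × MB = 1.88539 × 3.34 ≈ 6.2972 billion.

R$6.297 billion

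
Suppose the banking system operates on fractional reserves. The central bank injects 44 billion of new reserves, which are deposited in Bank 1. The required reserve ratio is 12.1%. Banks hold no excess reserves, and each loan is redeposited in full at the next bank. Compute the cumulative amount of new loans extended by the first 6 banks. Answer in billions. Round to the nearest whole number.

Bank i lends (1 − rr)^i of the original deposit: Bank 1 lends 44·0.8790 = 38.6760, Bank 2 lends 44·0.8790² ≈ 33.9962, and so on.
Summing a geometric series: total = 44·[0.8790·(1 − 0.8790^6) / (1 − 0.8790)] ≈ 172.2052 billion.

172 billion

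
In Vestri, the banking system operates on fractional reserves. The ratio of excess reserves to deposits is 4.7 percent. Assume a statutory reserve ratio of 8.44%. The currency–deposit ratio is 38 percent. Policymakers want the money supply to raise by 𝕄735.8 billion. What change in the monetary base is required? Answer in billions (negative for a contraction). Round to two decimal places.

𝕄272.67 billion

The money multiplier is m = (1 + c) / (rr + e + c) = (1 + 0.38) / (0.0844 + 0.047 + 0.38) ≈ 2.698475.
ΔMB = ΔM / m = (+735.8) / 2.698475 ≈ 272.6725 billion.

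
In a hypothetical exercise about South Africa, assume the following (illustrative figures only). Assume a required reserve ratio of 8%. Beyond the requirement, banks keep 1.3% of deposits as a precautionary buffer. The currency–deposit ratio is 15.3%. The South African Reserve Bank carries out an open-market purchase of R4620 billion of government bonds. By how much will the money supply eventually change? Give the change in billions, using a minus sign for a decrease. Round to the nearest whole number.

R21654 billion

The money multiplier is m = (1 + c) / (rr + e + c) = (1 + 0.153) / (0.08 + 0.013 + 0.153) ≈ 4.68699.
The purchase adds 4620 billion of base, so ΔM = m × ΔMB = 4.68699 × (+4620) = 21653.8938 billion.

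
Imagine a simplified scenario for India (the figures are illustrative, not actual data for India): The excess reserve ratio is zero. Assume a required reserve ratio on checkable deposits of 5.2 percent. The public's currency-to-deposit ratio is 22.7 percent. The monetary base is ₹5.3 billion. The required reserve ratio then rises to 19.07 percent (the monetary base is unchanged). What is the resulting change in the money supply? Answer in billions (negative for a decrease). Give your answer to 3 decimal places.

Initially m₁ = (1 + 0.227) / (0.052 + 0.227) ≈ 4.39785, so M₁ = 4.39785 × 5.3 ≈ 23.3086 billion.
After the change m₂ = (1 + 0.227) / (0.1907 + 0.227) ≈ 2.93751, so M₂ = 2.93751 × 5.3 ≈ 15.5688 billion.
ΔM = M₂ − M₁ = 15.5688 − 23.3086 = -7.7398 billion.

-7.740 billion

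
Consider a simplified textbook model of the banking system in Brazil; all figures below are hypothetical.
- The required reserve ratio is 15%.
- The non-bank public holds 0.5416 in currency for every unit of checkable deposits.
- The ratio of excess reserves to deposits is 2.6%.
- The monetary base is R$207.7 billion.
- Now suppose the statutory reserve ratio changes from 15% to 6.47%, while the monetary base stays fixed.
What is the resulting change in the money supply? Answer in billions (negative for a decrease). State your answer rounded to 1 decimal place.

R$60.2 billion

Initially m₁ = (1 + 0.5416) / (0.15 + 0.026 + 0.5416) ≈ 2.14827, so M₁ = 2.14827 × 207.7 ≈ 446.1957 billion.
After the change m₂ = (1 + 0.5416) / (0.0647 + 0.026 + 0.5416) ≈ 2.43808, so M₂ = 2.43808 × 207.7 ≈ 506.3892 billion.
ΔM = M₂ − M₁ = 506.3892 − 446.1957 = 60.1935 billion.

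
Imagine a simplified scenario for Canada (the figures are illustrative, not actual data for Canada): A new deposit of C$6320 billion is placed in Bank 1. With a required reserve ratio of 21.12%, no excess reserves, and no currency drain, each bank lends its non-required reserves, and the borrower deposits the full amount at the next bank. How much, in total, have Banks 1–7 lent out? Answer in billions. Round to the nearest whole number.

Bank i lends (1 − rr)^i of the original deposit: Bank 1 lends 6320·0.7888 = 4985.2160, Bank 2 lends 6320·0.7888² ≈ 3932.3384, and so on.
Summing a geometric series: total = 6320·[0.7888·(1 − 0.7888^7) / (1 − 0.7888)] ≈ 19119.2844 billion.

C$19119 billion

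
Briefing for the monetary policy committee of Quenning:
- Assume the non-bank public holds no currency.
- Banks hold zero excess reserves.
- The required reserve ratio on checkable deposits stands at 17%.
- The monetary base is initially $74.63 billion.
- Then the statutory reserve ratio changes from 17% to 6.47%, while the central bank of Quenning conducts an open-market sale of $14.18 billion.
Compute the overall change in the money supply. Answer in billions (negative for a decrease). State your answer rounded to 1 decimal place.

Before: m₁ = 1 / (0.17) ≈ 5.8824, MB₁ = 74.63, so M₁ = 5.8824 × 74.63 ≈ 439.0035 billion.
After: m₂ = 1 / (0.0647) ≈ 15.4560, MB₂ = 74.63 − 14.18 = 60.45, so M₂ = 15.4560 × 60.45 = 934.3152 billion.
ΔM = M₂ − M₁ = 934.3152 − 439.0035 = 495.3117 billion.

$495.3 billion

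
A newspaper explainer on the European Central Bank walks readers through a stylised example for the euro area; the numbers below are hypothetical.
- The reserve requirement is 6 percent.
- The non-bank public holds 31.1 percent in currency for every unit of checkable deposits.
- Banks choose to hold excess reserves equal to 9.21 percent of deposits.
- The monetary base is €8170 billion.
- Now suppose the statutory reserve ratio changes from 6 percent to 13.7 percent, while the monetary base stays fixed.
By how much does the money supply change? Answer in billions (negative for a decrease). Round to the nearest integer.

Initially m₁ = (1 + 0.311) / (0.06 + 0.0921 + 0.311) ≈ 2.83092, so M₁ = 2.83092 × 8170 = 23128.6164 billion.
After the change m₂ = (1 + 0.311) / (0.137 + 0.0921 + 0.311) ≈ 2.42733, so M₂ = 2.42733 × 8170 = 19831.2861 billion.
ΔM = M₂ − M₁ = 19831.2861 − 23128.6164 = -3297.3303 billion.

-3297 billion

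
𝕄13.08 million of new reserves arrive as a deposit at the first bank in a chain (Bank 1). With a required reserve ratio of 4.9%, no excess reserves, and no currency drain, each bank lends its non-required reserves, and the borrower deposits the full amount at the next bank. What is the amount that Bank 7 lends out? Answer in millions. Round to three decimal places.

Each bank lends a fraction (1 − rr) = 0.9510 of the deposit it receives, so Bank 7 receives 13.08·0.9510^6 and lends 13.08·0.9510^7 ≈ 9.2018 million.

𝕄9.202 million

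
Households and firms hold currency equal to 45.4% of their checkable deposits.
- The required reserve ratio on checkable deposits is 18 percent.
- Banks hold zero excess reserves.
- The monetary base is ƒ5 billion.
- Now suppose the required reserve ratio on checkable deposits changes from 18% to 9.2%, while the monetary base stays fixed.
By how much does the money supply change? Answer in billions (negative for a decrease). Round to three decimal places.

Initially m₁ = (1 + 0.454) / (0.18 + 0.454) ≈ 2.29338, so M₁ = 2.29338 × 5 = 11.4669 billion.
After the change m₂ = (1 + 0.454) / (0.092 + 0.454) ≈ 2.66300, so M₂ = 2.66300 × 5 = 13.315 billion.
ΔM = M₂ − M₁ = 13.315 − 11.4669 = 1.8481 billion.

ƒ1.848 billion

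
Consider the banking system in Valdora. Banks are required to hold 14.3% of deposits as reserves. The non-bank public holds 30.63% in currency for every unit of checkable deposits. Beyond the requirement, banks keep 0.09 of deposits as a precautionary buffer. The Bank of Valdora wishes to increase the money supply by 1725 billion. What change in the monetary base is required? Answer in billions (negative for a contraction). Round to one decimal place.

The money multiplier is m = (1 + c) / (rr + e + c) = (1 + 0.3063) / (0.143 + 0.09 + 0.3063) ≈ 2.422214.
ΔMB = ΔM / m = (+1725) / 2.422214 ≈ 712.1584 billion.

712.2 billion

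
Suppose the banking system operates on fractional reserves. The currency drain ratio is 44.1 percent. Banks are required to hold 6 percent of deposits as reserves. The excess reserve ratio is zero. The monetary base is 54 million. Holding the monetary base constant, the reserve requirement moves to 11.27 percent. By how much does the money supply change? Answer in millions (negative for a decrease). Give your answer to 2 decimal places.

Initially m₁ = (1 + 0.441) / (0.06 + 0.441) ≈ 2.87625, so M₁ = 2.87625 × 54 = 155.3175 million.
After the change m₂ = (1 + 0.441) / (0.1127 + 0.441) ≈ 2.60249, so M₂ = 2.60249 × 54 ≈ 140.5345 million.
ΔM = M₂ − M₁ = 140.5345 − 155.3175 = -14.783 million.

-14.78 million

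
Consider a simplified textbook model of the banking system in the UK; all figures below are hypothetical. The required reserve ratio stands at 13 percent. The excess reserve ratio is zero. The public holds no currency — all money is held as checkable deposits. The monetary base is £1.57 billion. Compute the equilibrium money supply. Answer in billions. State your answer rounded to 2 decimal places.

With no currency drain or excess reserves, the money multiplier is m = 1/rr = 1/0.13 ≈ 7.6923.
Money supply M = m × MB = 7.6923 × 1.57 ≈ 12.0769 billion.

£12.08 billion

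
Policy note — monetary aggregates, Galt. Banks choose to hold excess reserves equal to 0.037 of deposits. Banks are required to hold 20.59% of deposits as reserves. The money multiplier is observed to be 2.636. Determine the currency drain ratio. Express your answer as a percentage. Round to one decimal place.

Using m = 2.636. From m = (1 + c)/(c + rr + e), rearranging gives 1 + c = m·(c + rr + e), so c·(1 − m) = m·(rr + e) − 1.
Hence c = [m·(rr + e) − 1]/(1 − m) = [2.636 × (0.2059 + 0.037) − 1] / (1 − 2.636) ≈ 0.219875.

22.0%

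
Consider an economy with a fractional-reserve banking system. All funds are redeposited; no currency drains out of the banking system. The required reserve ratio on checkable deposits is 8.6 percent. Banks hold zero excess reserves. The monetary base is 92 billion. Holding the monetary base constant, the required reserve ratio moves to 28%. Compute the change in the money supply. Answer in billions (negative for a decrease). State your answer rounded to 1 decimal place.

-741.2 billion

Initially m₁ = 1 / (0.086) ≈ 11.6279, so M₁ = 11.6279 × 92 = 1069.7668 billion.
After the change m₂ = 1 / (0.28) ≈ 3.5714, so M₂ = 3.5714 × 92 = 328.5688 billion.
ΔM = M₂ − M₁ = 328.5688 − 1069.7668 = -741.198 billion.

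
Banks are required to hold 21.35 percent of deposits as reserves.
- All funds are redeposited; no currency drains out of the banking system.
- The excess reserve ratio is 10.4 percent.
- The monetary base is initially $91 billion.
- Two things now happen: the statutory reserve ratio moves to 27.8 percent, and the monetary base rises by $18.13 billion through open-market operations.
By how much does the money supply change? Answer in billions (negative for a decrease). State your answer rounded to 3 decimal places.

-0.934 billion

Before: m₁ = 1 / (0.2135 + 0.104) = 3.1496063, MB₁ = 91, so M₁ = 3.1496063 × 91 ≈ 286.6142 billion.
After: m₂ = 1 / (0.278 + 0.104) ≈ 2.6178010, MB₂ = 91 + 18.13 = 109.13, so M₂ = 2.6178010 × 109.13 ≈ 285.6806 billion.
ΔM = M₂ − M₁ = 285.6806 − 286.6142 = -0.9336 billion.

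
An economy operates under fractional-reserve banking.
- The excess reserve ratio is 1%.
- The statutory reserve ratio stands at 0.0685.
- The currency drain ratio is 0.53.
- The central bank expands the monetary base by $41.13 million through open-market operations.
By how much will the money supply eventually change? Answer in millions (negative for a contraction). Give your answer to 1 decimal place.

The money multiplier is m = (1 + c) / (rr + e + c) = (1 + 0.53) / (0.0685 + 0.01 + 0.53) ≈ 2.5144.
The purchase adds 41.13 million of base, so ΔM = m × ΔMB = 2.5144 × (+41.13) ≈ 103.4173 million.

$103.4 million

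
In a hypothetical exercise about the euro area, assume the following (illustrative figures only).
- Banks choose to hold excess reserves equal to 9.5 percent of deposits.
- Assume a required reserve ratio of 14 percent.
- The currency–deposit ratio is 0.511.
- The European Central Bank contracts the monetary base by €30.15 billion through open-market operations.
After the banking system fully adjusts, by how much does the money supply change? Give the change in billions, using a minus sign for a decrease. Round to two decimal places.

The money multiplier is m = (1 + c) / (rr + e + c) = (1 + 0.511) / (0.14 + 0.095 + 0.511) ≈ 2.02547.
The sale removes 30.15 billion of base, so ΔM = m × ΔMB = 2.02547 × (−30.15) ≈ -61.0679 billion.

-61.07 billion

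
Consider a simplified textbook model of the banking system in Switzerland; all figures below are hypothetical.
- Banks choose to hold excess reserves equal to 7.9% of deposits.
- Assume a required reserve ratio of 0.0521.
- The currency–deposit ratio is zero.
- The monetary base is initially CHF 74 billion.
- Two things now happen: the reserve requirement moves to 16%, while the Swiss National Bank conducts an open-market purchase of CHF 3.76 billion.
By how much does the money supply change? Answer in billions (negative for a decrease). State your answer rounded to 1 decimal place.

-239.1 billion

Before: m₁ = 1 / (0.0521 + 0.079) ≈ 7.6278, MB₁ = 74, so M₁ = 7.6278 × 74 = 564.4572 billion.
After: m₂ = 1 / (0.16 + 0.079) ≈ 4.1841, MB₂ = 74 + 3.76 = 77.76, so M₂ = 4.1841 × 77.76 ≈ 325.3556 billion.
ΔM = M₂ − M₁ = 325.3556 − 564.4572 = -239.1016 billion.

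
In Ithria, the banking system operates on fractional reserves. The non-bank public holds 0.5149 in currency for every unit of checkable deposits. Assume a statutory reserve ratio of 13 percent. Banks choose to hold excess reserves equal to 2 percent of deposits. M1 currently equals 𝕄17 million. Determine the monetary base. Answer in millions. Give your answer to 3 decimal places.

The money multiplier is m = (1 + c) / (rr + e + c) = (1 + 0.5149) / (0.13 + 0.02 + 0.5149) ≈ 2.278388.
MB = M / m = 17 / 2.278388 ≈ 7.4614 million.

𝕄7.461 million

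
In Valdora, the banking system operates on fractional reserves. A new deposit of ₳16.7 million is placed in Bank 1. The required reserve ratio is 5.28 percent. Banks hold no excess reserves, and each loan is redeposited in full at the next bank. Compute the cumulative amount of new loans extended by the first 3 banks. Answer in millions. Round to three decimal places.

₳44.993 million

Bank i lends (1 − rr)^i of the original deposit: Bank 1 lends 16.7·0.9472 ≈ 15.8182, Bank 2 lends 16.7·0.9472² ≈ 14.9830, and so on.
Summing a geometric series: total = 16.7·[0.9472·(1 − 0.9472^3) / (1 − 0.9472)] ≈ 44.9932 million.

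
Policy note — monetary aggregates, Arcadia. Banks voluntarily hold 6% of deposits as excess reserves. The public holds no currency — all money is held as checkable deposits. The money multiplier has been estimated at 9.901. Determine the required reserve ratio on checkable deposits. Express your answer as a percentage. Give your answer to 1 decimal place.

Using m = 9.901. Since m = (1 + c)/(c + rr + e), the denominator satisfies c + rr + e = (1 + c)/m = (1 + 0) / 9.901 ≈ 0.101000.
With c = 0 and e = 0.06, the required reserve ratio on checkable deposits is 0.101000 − 0 − 0.06 = 0.041.

4.1%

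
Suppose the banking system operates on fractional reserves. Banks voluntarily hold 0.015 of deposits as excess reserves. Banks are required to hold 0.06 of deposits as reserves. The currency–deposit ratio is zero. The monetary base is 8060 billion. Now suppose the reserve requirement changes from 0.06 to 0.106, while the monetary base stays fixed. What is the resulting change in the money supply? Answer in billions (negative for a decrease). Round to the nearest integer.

Initially m₁ = 1 / (0.06 + 0.015) ≈ 13.33333, so M₁ = 13.33333 × 8060 = 107466.6398 billion.
After the change m₂ = 1 / (0.106 + 0.015) ≈ 8.26446, so M₂ = 8.26446 × 8060 = 66611.5476 billion.
ΔM = M₂ − M₁ = 66611.5476 − 107466.6398 = -40855.0922 billion.

-40855 billion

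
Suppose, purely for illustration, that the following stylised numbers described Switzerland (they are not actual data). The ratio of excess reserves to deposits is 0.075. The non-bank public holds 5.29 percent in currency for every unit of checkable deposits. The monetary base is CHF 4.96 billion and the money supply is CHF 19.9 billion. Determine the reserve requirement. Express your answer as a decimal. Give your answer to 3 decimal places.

0.135

Using m = M/MB = 19.9/4.96 ≈ 4.012097. Since m = (1 + c)/(c + rr + e), the denominator satisfies c + rr + e = (1 + c)/m = (1 + 0.0529) / 4.012097 ≈ 0.262431.
With c = 0.0529 and e = 0.075, the reserve requirement is 0.262431 − 0.0529 − 0.075 = 0.134531.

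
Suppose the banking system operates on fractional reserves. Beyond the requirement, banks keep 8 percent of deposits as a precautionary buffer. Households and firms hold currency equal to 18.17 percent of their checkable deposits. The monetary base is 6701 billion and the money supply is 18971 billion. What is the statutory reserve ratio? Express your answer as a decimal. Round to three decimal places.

0.156

Using m = M/MB = 18971/6701 ≈ 2.831070. Since m = (1 + c)/(c + rr + e), the denominator satisfies c + rr + e = (1 + c)/m = (1 + 0.1817) / 2.831070 ≈ 0.417404.
With c = 0.1817 and e = 0.08, the statutory reserve ratio is 0.417404 − 0.1817 − 0.08 = 0.155704.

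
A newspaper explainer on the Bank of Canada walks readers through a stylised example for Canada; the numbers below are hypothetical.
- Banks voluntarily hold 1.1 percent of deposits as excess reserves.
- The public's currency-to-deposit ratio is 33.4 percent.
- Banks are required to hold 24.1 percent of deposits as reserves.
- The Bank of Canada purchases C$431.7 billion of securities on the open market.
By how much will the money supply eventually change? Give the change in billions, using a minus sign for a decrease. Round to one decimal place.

The money multiplier is m = (1 + c) / (rr + e + c) = (1 + 0.334) / (0.241 + 0.011 + 0.334) ≈ 2.27645.
The purchase adds 431.7 billion of base, so ΔM = m × ΔMB = 2.27645 × (+431.7) ≈ 982.7435 billion.

C$982.7 billion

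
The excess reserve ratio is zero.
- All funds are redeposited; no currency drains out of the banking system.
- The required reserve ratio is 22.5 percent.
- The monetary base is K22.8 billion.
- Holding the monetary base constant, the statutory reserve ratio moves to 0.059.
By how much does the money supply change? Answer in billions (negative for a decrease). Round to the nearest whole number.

Initially m₁ = 1 / (0.225) ≈ 4.4444, so M₁ = 4.4444 × 22.8 ≈ 101.3323 billion.
After the change m₂ = 1 / (0.059) ≈ 16.9492, so M₂ = 16.9492 × 22.8 ≈ 386.4418 billion.
ΔM = M₂ − M₁ = 386.4418 − 101.3323 = 285.1095 billion.

K285 billion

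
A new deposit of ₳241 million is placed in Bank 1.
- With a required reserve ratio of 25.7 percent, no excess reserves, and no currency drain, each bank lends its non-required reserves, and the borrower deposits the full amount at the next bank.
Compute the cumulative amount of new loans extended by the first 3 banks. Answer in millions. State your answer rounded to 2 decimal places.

₳410.96 million

Bank i lends (1 − rr)^i of the original deposit: Bank 1 lends 241·0.7430 = 179.0630, Bank 2 lends 241·0.7430² ≈ 133.0438, and so on.
Summing a geometric series: total = 241·[0.7430·(1 − 0.7430^3) / (1 − 0.7430)] ≈ 410.9584 million.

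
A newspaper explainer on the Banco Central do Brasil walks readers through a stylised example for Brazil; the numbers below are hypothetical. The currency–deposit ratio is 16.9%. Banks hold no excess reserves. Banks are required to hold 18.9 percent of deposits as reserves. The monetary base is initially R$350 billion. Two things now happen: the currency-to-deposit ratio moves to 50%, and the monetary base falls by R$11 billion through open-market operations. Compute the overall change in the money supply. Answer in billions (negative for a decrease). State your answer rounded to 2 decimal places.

Before: m₁ = (1 + 0.169) / (0.189 + 0.169) ≈ 3.265363, MB₁ = 350, so M₁ = 3.265363 × 350 ≈ 1142.877 billion.
After: m₂ = (1 + 0.5) / (0.189 + 0.5) ≈ 2.177068, MB₂ = 350 − 11 = 339, so M₂ = 2.177068 × 339 ≈ 738.0261 billion.
ΔM = M₂ − M₁ = 738.0261 − 1142.877 = -404.8509 billion.

-404.85 billion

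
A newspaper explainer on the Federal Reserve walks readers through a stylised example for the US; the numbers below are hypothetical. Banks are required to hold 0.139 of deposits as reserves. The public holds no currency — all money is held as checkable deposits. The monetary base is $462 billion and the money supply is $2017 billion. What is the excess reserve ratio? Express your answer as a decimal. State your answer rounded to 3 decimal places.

0.090

Using m = M/MB = 2017/462 ≈ 4.365801. Since m = (1 + c)/(c + rr + e), the denominator satisfies c + rr + e = (1 + c)/m = (1 + 0) / 4.365801 ≈ 0.229053.
With c = 0 and rr = 0.139, the excess reserve ratio is 0.229053 − 0 − 0.139 = 0.090053.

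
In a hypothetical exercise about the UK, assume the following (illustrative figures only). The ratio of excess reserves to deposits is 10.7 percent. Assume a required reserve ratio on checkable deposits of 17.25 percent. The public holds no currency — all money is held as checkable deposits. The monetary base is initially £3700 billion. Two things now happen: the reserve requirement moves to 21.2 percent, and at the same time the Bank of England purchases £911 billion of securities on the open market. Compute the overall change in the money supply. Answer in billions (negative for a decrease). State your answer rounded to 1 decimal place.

Before: m₁ = 1 / (0.1725 + 0.107) ≈ 3.577818, MB₁ = 3700, so M₁ = 3.577818 × 3700 = 13237.9266 billion.
After: m₂ = 1 / (0.212 + 0.107) ≈ 3.134796, MB₂ = 3700 + 911 = 4611, so M₂ = 3.134796 × 4611 ≈ 14454.5444 billion.
ΔM = M₂ − M₁ = 14454.5444 − 13237.9266 = 1216.6178 billion.

£1216.6 billion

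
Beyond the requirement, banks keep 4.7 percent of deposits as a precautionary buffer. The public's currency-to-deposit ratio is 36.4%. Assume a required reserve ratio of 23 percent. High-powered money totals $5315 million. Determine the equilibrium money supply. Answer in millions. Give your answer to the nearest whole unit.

$11310 million

The money multiplier is m = (1 + c) / (rr + e + c) = (1 + 0.364) / (0.23 + 0.047 + 0.364) ≈ 2.12793.
So M = m × MB = 2.12793 × 5315 ≈ 11309.9479 million.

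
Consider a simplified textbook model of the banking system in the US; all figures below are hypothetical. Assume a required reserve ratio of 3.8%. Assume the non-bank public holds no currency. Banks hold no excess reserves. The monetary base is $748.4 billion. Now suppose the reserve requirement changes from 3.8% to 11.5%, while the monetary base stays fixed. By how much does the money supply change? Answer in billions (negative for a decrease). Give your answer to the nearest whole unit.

-13187 billion

Initially m₁ = 1 / (0.038) ≈ 26.3158, so M₁ = 26.3158 × 748.4 ≈ 19694.7447 billion.
After the change m₂ = 1 / (0.115) ≈ 8.6957, so M₂ = 8.6957 × 748.4 ≈ 6507.8619 billion.
ΔM = M₂ − M₁ = 6507.8619 − 19694.7447 = -13186.8828 billion.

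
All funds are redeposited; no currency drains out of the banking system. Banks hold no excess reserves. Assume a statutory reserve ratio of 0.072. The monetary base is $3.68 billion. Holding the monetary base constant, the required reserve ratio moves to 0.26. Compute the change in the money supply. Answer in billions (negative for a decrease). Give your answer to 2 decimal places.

Initially m₁ = 1 / (0.072) ≈ 13.8889, so M₁ = 13.8889 × 3.68 ≈ 51.1112 billion.
After the change m₂ = 1 / (0.26) ≈ 3.8462, so M₂ = 3.8462 × 3.68 ≈ 14.154 billion.
ΔM = M₂ − M₁ = 14.154 − 51.1112 = -36.9572 billion.

-36.96 billion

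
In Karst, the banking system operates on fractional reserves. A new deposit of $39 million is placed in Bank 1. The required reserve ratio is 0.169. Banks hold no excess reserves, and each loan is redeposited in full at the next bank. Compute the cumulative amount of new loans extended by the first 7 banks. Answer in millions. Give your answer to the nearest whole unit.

Bank i lends (1 − rr)^i of the original deposit: Bank 1 lends 39·0.8310 = 32.4090, Bank 2 lends 39·0.8310² ≈ 26.9319, and so on.
Summing a geometric series: total = 39·[0.8310·(1 − 0.8310^7) / (1 − 0.8310)] ≈ 139.2902 million.

$139 million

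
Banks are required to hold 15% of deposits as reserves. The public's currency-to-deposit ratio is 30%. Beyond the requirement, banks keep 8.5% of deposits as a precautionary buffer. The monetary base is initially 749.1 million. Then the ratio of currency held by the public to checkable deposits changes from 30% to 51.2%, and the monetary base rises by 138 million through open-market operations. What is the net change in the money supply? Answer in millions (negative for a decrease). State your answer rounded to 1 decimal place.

Before: m₁ = (1 + 0.3) / (0.15 + 0.085 + 0.3) ≈ 2.42991, MB₁ = 749.1, so M₁ = 2.42991 × 749.1 ≈ 1820.2456 million.
After: m₂ = (1 + 0.512) / (0.15 + 0.085 + 0.512) ≈ 2.02410, MB₂ = 749.1 + 138 = 887.1, so M₂ = 2.02410 × 887.1 ≈ 1795.5791 million.
ΔM = M₂ − M₁ = 1795.5791 − 1820.2456 = -24.6665 million.

-24.7 million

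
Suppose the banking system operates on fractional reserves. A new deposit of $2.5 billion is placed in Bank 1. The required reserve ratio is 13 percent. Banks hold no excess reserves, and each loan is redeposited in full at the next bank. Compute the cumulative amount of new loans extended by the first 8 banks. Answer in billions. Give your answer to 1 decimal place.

Bank i lends (1 − rr)^i of the original deposit: Bank 1 lends 2.5·0.8700 = 2.1750, Bank 2 lends 2.5·0.8700² ≈ 1.8922, and so on.
Summing a geometric series: total = 2.5·[0.8700·(1 − 0.8700^8) / (1 − 0.8700)] ≈ 11.2395 billion.

$11.2 billion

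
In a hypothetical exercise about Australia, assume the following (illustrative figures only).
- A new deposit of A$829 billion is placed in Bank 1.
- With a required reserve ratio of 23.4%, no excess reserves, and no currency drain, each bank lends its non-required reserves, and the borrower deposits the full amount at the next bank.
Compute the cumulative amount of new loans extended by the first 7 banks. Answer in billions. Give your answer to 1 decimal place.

Bank i lends (1 − rr)^i of the original deposit: Bank 1 lends 829·0.7660 = 635.0140, Bank 2 lends 829·0.7660² ≈ 486.4207, and so on.
Summing a geometric series: total = 829·[0.7660·(1 − 0.7660^7) / (1 − 0.7660)] ≈ 2293.8128 billion.

A$2293.8 billion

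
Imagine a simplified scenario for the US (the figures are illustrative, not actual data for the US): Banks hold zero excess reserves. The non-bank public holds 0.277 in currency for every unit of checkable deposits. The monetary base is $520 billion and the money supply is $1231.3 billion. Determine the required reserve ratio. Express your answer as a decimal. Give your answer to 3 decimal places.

Using m = M/MB = 1231.3/520 ≈ 2.367885. Since m = (1 + c)/(c + rr + e), the denominator satisfies c + rr + e = (1 + c)/m = (1 + 0.277) / 2.367885 ≈ 0.539300.
With c = 0.277 and e = 0, the required reserve ratio is 0.539300 − 0.277 − 0 = 0.2623.

0.262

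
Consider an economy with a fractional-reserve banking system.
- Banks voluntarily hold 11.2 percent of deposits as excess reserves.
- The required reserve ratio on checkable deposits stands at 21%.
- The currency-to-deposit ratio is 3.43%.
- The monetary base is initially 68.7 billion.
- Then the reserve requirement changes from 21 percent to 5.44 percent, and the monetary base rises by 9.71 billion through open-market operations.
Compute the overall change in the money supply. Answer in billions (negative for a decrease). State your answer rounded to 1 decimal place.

204.7 billion

Before: m₁ = (1 + 0.0343) / (0.21 + 0.112 + 0.0343) ≈ 2.9029, MB₁ = 68.7, so M₁ = 2.9029 × 68.7 ≈ 199.4292 billion.
After: m₂ = (1 + 0.0343) / (0.0544 + 0.112 + 0.0343) ≈ 5.1535, MB₂ = 68.7 + 9.71 = 78.41, so M₂ = 5.1535 × 78.41 ≈ 404.0859 billion.
ΔM = M₂ − M₁ = 404.0859 − 199.4292 = 204.6567 billion.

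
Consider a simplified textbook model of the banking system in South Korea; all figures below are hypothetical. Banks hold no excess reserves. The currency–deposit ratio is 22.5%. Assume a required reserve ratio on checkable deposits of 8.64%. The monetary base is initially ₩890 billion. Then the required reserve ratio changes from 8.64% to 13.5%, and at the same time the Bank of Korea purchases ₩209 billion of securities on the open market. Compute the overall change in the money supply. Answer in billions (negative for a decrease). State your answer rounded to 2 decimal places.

Before: m₁ = (1 + 0.225) / (0.0864 + 0.225) ≈ 3.9338471, MB₁ = 890, so M₁ = 3.9338471 × 890 ≈ 3501.1239 billion.
After: m₂ = (1 + 0.225) / (0.135 + 0.225) ≈ 3.4027778, MB₂ = 890 + 209 = 1099, so M₂ = 3.4027778 × 1099 ≈ 3739.6528 billion.
ΔM = M₂ − M₁ = 3739.6528 − 3501.1239 = 238.5289 billion.

₩238.53 billion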